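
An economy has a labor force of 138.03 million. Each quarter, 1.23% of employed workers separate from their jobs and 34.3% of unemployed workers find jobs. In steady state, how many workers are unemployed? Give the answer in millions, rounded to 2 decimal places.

About 4.78 million are unemployed in steady state.

Steady-state unemployment rate u* = s/(s+f) = 1.23/(1.23+34.3) = 0.034619.
Unemployed = u* × labor force = 0.034619 × 138.03 ≈ 4.78 million.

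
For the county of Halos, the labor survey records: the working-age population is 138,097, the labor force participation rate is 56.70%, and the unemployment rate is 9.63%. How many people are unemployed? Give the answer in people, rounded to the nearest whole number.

Labor force = 0.5670 × 138,097 = 78,301.
Unemployed = 0.0963 × 78,301 ≈ 7,540.

About 7,540 are unemployed.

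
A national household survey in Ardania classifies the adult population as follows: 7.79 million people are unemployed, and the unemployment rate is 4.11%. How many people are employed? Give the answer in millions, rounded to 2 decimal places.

Labor force = U / u = 7.79 / 0.0411 ≈ 189.54 million.
Employed = labor force − unemployed = 189.54 − 7.79 = 181.75 million.

About 181.75 million are employed.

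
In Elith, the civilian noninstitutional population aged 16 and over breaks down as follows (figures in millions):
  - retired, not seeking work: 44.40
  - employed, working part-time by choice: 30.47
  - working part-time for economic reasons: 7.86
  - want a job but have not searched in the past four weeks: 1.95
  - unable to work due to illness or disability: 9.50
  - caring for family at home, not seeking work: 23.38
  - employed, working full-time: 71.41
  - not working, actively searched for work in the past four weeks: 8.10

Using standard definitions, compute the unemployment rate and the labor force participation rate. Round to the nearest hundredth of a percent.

Unemployment rate ≈ 6.87%; labor force participation rate ≈ 59.80%.

Employed = 30.47 + 7.86 + 71.41 = 109.74 million (anyone who worked, including part-time for economic reasons, counts as employed).
Unemployed = 8.10 million.
Labor force = 109.74 + 8.10 = 117.84 million.
Not in labor force = 44.40 + 1.95 + 9.50 + 23.38 = 79.23 million (those not working and not actively searching are outside the labor force — including those who want a job but have given up searching).
Civilian working-age population = 117.84 + 79.23 = 197.07 million.
Unemployment rate = 8.10 / 117.84 = 6.87%.
Labor force participation rate = 117.84 / 197.07 = 59.80%.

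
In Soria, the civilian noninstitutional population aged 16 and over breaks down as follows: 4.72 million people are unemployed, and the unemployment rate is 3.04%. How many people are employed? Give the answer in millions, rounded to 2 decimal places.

About 150.54 million are employed.

Labor force = U / u = 4.72 / 0.0304 ≈ 155.26 million.
Employed = labor force − unemployed = 155.26 − 4.72 = 150.54 million.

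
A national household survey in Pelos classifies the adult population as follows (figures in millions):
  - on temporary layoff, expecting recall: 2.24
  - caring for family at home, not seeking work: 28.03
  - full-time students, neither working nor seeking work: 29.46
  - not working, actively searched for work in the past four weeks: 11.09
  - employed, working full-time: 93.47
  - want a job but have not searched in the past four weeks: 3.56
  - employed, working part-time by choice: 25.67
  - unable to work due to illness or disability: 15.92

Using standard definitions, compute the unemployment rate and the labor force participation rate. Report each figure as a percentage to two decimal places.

Unemployment rate ≈ 10.06%; labor force participation rate ≈ 63.25%.

Employed = 93.47 + 25.67 = 119.14 million.
Unemployed = 2.24 + 11.09 = 13.33 million (jobless and actively searching, or on temporary layoff).
Labor force = 119.14 + 13.33 = 132.47 million.
Not in labor force = 28.03 + 29.46 + 3.56 + 15.92 = 76.97 million (those not working and not actively searching are outside the labor force — including those who want a job but have given up searching).
Civilian working-age population = 132.47 + 76.97 = 209.44 million.
Unemployment rate = 13.33 / 132.47 = 10.06%.
Labor force participation rate = 132.47 / 209.44 = 63.25%.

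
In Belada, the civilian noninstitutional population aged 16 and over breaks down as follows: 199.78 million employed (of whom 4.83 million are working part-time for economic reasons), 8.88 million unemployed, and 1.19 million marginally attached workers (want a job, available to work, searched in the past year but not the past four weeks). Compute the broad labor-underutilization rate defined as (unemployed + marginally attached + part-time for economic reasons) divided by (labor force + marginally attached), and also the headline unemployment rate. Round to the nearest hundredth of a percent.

Labor force = 199.78 + 8.88 = 208.66 million.
Numerator = 8.88 + 1.19 + 4.83 = 14.90 million.
Denominator = 208.66 + 1.19 = 209.85 million.
Broad rate = 14.90 / 209.85 = 7.10%.
Headline unemployment rate = 8.88 / 208.66 = 4.26%.

Broad underutilization rate ≈ 7.10%; headline unemployment rate ≈ 4.26%.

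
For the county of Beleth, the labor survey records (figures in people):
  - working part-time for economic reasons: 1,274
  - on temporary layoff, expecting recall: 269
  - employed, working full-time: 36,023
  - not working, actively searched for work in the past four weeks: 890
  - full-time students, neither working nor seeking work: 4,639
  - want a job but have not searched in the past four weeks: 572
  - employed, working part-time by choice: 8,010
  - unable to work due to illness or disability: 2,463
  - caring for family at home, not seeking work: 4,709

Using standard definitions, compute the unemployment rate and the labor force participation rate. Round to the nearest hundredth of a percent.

Employed = 1,274 + 36,023 + 8,010 = 45,307 (anyone who worked, including part-time for economic reasons, counts as employed).
Unemployed = 269 + 890 = 1,159 (jobless and actively searching, or on temporary layoff).
Labor force = 45,307 + 1,159 = 46,466.
Not in labor force = 4,639 + 572 + 2,463 + 4,709 = 12,383 (those not working and not actively searching are outside the labor force — including those who want a job but have given up searching).
Civilian working-age population = 46,466 + 12,383 = 58,849.
Unemployment rate = 1,159 / 46,466 = 2.49%.
Labor force participation rate = 46,466 / 58,849 = 78.96%.

Unemployment rate ≈ 2.49%; labor force participation rate ≈ 78.96%.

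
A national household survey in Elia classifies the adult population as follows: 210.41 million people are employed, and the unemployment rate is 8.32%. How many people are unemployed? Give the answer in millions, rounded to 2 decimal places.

About 19.09 million are unemployed.

Let U be the number unemployed. The labor force is E + U, and U/(E+U) = 0.0832.
So U = 0.0832 × 210.41 / (1 − 0.0832) = 17.5061 / 0.9168 ≈ 19.09 million.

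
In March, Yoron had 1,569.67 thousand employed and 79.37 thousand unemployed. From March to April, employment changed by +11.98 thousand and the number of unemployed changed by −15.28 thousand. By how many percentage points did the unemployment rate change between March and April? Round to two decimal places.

March: labor force = 1,569.67 + 79.37 = 1,649.04; u = 79.37/1,649.04 = 4.81%.
April: labor force = 1,581.65 + 64.09 = 1,645.74; u = 64.09/1,645.74 = 3.89%.
Change = 3.89% − 4.81% = −0.92 pp.

The unemployment rate changed by −0.92 percentage points.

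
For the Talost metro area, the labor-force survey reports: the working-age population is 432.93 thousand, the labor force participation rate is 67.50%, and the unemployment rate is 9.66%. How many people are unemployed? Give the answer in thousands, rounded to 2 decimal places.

Labor force = 0.6750 × 432.93 = 292.23 thousand.
Unemployed = 0.0966 × 292.23 ≈ 28.23 thousand.

About 28.23 thousand are unemployed.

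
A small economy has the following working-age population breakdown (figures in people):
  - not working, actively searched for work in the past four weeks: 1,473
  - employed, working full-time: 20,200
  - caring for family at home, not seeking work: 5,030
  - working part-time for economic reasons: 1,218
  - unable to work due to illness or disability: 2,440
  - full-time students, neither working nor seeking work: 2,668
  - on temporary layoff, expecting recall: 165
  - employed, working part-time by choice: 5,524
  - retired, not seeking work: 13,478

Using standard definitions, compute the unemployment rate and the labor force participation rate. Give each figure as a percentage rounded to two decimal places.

Unemployment rate ≈ 5.73%; labor force participation rate ≈ 54.76%.

Employed = 20,200 + 1,218 + 5,524 = 26,942 (anyone who worked, including part-time for economic reasons, counts as employed).
Unemployed = 1,473 + 165 = 1,638 (jobless and actively searching, or on temporary layoff).
Labor force = 26,942 + 1,638 = 28,580.
Not in labor force = 5,030 + 2,440 + 2,668 + 13,478 = 23,616 (those not working and not actively searching are outside the labor force).
Civilian working-age population = 28,580 + 23,616 = 52,196.
Unemployment rate = 1,638 / 28,580 = 5.73%.
Labor force participation rate = 28,580 / 52,196 = 54.76%.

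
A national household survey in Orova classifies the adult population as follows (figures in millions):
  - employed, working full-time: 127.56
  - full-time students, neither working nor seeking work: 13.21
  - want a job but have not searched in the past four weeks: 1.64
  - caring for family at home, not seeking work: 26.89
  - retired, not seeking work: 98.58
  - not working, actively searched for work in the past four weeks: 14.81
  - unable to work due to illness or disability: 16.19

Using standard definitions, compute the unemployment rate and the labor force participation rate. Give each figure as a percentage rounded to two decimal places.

Unemployment rate ≈ 10.40%; labor force participation rate ≈ 47.63%.

Employed = 127.56 million.
Unemployed = 14.81 million.
Labor force = 127.56 + 14.81 = 142.37 million.
Not in labor force = 13.21 + 1.64 + 26.89 + 98.58 + 16.19 = 156.51 million (those not working and not actively searching are outside the labor force — including those who want a job but have given up searching).
Civilian working-age population = 142.37 + 156.51 = 298.88 million.
Unemployment rate = 14.81 / 142.37 = 10.40%.
Labor force participation rate = 142.37 / 298.88 = 47.63%.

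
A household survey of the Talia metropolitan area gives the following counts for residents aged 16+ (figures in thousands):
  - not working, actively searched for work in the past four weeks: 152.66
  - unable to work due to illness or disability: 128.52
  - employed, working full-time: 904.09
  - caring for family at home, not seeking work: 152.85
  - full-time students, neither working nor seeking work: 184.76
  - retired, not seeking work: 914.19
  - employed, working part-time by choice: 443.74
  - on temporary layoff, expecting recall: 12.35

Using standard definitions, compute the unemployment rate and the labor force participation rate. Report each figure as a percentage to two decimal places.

Unemployment rate ≈ 10.91%; labor force participation rate ≈ 52.29%.

Employed = 904.09 + 443.74 = 1,347.83 thousand.
Unemployed = 152.66 + 12.35 = 165.01 thousand (jobless and actively searching, or on temporary layoff).
Labor force = 1,347.83 + 165.01 = 1,512.84 thousand.
Not in labor force = 128.52 + 152.85 + 184.76 + 914.19 = 1,380.32 thousand (those not working and not actively searching are outside the labor force).
Civilian working-age population = 1,512.84 + 1,380.32 = 2,893.16 thousand.
Unemployment rate = 165.01 / 1,512.84 = 10.91%.
Labor force participation rate = 1,512.84 / 2,893.16 = 52.29%.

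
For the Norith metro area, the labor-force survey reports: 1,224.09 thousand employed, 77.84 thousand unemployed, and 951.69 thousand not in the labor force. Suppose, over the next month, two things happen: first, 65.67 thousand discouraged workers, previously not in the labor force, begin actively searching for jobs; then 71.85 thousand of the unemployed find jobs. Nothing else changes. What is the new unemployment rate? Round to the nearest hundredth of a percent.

New unemployment rate ≈ 5.24%.

Initially, labor force = 1,224.09 + 77.84 = 1,301.93 thousand, so u = 77.84/1,301.93 = 5.98%.
After the first change, unemployed and labor force both rise by 65.67 → E = 1,224.09, U = 143.51, labor force = 1,367.60 thousand.
After the second change, unemployed falls and employed rises by 71.85; labor force unchanged → E = 1,295.94, U = 71.66, labor force = 1,367.60 thousand.
New unemployment rate = 71.66 / 1,367.60 = 5.24%.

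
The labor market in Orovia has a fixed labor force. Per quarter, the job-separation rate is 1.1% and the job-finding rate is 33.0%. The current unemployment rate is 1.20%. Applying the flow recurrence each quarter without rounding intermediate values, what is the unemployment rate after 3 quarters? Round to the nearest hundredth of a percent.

With a fixed labor force, u_{t+1} = u_t + s·(1−u_t) − f·u_t = u_t·(1−s−f) + s.
Here 1−s−f = 0.659 and s = 0.011.
u_1 = 0.012000 × 0.659 + 0.011 = 0.018908.
u_2 = 0.018908 × 0.659 + 0.011 = 0.023460.
u_3 = 0.023460 × 0.659 + 0.011 = 0.026460.

Unemployment rate after three quarters ≈ 2.65%.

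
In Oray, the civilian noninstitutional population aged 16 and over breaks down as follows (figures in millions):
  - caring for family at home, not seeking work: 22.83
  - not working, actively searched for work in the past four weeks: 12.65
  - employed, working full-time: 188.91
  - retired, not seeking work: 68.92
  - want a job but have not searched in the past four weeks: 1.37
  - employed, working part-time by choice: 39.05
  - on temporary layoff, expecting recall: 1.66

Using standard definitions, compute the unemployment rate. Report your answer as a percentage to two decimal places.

Unemployment rate ≈ 5.91%.

Employed = 188.91 + 39.05 = 227.96 million.
Unemployed = 12.65 + 1.66 = 14.31 million (jobless and actively searching, or on temporary layoff).
Labor force = 227.96 + 14.31 = 242.27 million.
Unemployment rate = 14.31 / 242.27 = 5.91%.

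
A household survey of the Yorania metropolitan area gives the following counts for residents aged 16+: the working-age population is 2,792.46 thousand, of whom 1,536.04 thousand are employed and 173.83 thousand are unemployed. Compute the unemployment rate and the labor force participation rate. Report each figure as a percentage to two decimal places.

Unemployment rate ≈ 10.17%; labor force participation rate ≈ 61.23%.

Labor force = employed + unemployed = 1,536.04 + 173.83 = 1,709.87 thousand.
Unemployment rate = 173.83 / 1,709.87 = 10.17%.
Labor force participation rate = 1,709.87 / 2,792.46 = 61.23%.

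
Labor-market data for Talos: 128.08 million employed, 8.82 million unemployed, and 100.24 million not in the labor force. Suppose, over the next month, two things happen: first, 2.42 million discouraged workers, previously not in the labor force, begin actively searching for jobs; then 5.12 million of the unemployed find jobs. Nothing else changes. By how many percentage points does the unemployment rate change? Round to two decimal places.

Initially, labor force = 128.08 + 8.82 = 136.90 million, so u = 8.82/136.90 = 6.44%.
After the first change, unemployed and labor force both rise by 2.42 → E = 128.08, U = 11.24, labor force = 139.32 million.
After the second change, unemployed falls and employed rises by 5.12; labor force unchanged → E = 133.20, U = 6.12, labor force = 139.32 million.
New unemployment rate = 6.12 / 139.32 = 4.39%.
Change = 4.39% − 6.44% = −2.05 percentage points.

The unemployment rate changes by −2.05 percentage points.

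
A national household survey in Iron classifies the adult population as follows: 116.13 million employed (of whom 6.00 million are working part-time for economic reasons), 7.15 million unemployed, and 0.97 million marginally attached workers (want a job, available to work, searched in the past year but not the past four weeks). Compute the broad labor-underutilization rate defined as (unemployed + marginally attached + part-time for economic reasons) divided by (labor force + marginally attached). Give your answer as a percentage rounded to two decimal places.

Labor force = 116.13 + 7.15 = 123.28 million.
Numerator = 7.15 + 0.97 + 6.00 = 14.12 million.
Denominator = 123.28 + 0.97 = 124.25 million.
Broad rate = 14.12 / 124.25 = 11.36%.

Broad underutilization rate ≈ 11.36%.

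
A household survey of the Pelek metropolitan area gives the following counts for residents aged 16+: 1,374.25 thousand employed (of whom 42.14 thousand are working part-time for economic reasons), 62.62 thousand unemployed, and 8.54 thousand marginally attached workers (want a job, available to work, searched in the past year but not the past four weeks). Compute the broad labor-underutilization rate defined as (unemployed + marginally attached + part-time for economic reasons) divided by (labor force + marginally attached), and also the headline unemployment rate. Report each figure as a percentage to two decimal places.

Labor force = 1,374.25 + 62.62 = 1,436.87 thousand.
Numerator = 62.62 + 8.54 + 42.14 = 113.30 thousand.
Denominator = 1,436.87 + 8.54 = 1,445.41 thousand.
Broad rate = 113.30 / 1,445.41 = 7.84%.
Headline unemployment rate = 62.62 / 1,436.87 = 4.36%.

Broad underutilization rate ≈ 7.84%; headline unemployment rate ≈ 4.36%.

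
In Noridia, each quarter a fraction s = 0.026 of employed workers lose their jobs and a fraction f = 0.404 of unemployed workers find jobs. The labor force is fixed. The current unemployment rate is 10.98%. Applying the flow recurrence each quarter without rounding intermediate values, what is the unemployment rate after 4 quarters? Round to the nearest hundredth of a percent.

Unemployment rate after four quarters ≈ 6.57%.

With a fixed labor force, u_{t+1} = u_t + s·(1−u_t) − f·u_t = u_t·(1−s−f) + s.
Here 1−s−f = 0.570 and s = 0.026.
u_1 = 0.109800 × 0.570 + 0.026 = 0.088586.
u_2 = 0.088586 × 0.570 + 0.026 = 0.076494.
u_3 = 0.076494 × 0.570 + 0.026 = 0.069602.
u_4 = 0.069602 × 0.570 + 0.026 = 0.065673.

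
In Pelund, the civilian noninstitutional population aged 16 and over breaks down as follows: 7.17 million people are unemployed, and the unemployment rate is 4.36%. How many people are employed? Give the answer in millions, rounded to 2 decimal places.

Labor force = U / u = 7.17 / 0.0436 ≈ 164.45 million.
Employed = labor force − unemployed = 164.45 − 7.17 = 157.28 million.

About 157.28 million are employed.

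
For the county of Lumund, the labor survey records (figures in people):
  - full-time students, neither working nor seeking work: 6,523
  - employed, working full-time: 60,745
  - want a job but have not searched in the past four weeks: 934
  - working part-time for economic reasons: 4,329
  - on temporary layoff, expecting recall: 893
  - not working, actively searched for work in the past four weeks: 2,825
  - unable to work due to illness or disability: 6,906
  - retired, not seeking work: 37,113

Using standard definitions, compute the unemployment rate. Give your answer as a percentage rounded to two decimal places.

Employed = 60,745 + 4,329 = 65,074 (anyone who worked, including part-time for economic reasons, counts as employed).
Unemployed = 893 + 2,825 = 3,718 (jobless and actively searching, or on temporary layoff).
Labor force = 65,074 + 3,718 = 68,792.
Unemployment rate = 3,718 / 68,792 = 5.40%.

Unemployment rate ≈ 5.40%.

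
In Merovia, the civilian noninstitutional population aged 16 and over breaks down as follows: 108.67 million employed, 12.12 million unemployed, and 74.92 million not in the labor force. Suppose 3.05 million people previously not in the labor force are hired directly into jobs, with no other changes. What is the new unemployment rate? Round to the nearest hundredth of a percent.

New unemployment rate ≈ 9.79%.

Initially, labor force = 108.67 + 12.12 = 120.79 million, so u = 12.12/120.79 = 10.03%.
After the change, employed and labor force both rise by 3.05; unemployed unchanged → E = 111.72, U = 12.12, labor force = 123.84 million.
New unemployment rate = 12.12 / 123.84 = 9.79%.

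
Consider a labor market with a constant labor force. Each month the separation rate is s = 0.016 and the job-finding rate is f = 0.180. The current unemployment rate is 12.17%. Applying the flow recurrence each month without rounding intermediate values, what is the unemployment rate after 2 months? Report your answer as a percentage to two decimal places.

Unemployment rate after two months ≈ 10.75%.

With a fixed labor force, u_{t+1} = u_t + s·(1−u_t) − f·u_t = u_t·(1−s−f) + s.
Here 1−s−f = 0.804 and s = 0.016.
u_1 = 0.121700 × 0.804 + 0.016 = 0.113847.
u_2 = 0.113847 × 0.804 + 0.016 = 0.107533.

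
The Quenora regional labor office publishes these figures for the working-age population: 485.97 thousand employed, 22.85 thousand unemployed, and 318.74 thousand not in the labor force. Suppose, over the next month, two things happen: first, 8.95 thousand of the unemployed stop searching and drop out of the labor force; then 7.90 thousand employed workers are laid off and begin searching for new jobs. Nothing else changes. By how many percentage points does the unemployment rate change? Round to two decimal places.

The unemployment rate changes by −0.13 percentage points.

Initially, labor force = 485.97 + 22.85 = 508.82 thousand, so u = 22.85/508.82 = 4.49%.
After the first change, unemployed and labor force both fall by 8.95 → E = 485.97, U = 13.90, labor force = 499.87 thousand.
After the second change, employed falls and unemployed rises by 7.90; labor force unchanged → E = 478.07, U = 21.80, labor force = 499.87 thousand.
New unemployment rate = 21.80 / 499.87 = 4.36%.
Change = 4.36% − 4.49% = −0.13 percentage points.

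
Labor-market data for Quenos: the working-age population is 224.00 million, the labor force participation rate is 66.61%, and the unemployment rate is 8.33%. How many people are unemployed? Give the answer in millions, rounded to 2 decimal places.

Labor force = 0.6661 × 224.00 = 149.21 million.
Unemployed = 0.0833 × 149.21 ≈ 12.43 million.

About 12.43 million are unemployed.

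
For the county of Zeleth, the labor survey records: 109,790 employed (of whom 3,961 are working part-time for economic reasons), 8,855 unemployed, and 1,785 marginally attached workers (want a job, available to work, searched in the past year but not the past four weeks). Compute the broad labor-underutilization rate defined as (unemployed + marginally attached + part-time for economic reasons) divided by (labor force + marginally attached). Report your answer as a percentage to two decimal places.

Broad underutilization rate ≈ 12.12%.

Labor force = 109,790 + 8,855 = 118,645.
Numerator = 8,855 + 1,785 + 3,961 = 14,601.
Denominator = 118,645 + 1,785 = 120,430.
Broad rate = 14,601 / 120,430 = 12.12%.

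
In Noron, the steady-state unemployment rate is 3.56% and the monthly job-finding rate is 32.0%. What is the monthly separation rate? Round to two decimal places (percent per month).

Separation rate ≈ 1.18% per month.

From u* = s/(s+f): s = u·f/(1−u).
s = 0.0356 × 32.0 / (1 − 0.0356) = 1.1392 / 0.9644 ≈ 1.18% per month.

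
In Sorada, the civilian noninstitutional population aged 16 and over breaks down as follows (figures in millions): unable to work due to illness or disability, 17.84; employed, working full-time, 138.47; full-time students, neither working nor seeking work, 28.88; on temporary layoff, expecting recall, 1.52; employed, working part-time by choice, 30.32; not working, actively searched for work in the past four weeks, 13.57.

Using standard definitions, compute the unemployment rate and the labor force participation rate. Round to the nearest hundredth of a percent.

Unemployment rate ≈ 8.21%; labor force participation rate ≈ 79.74%.

Employed = 138.47 + 30.32 = 168.79 million.
Unemployed = 1.52 + 13.57 = 15.09 million (jobless and actively searching, or on temporary layoff).
Labor force = 168.79 + 15.09 = 183.88 million.
Not in labor force = 17.84 + 28.88 = 46.72 million (those not working and not actively searching are outside the labor force).
Civilian working-age population = 183.88 + 46.72 = 230.60 million.
Unemployment rate = 15.09 / 183.88 = 8.21%.
Labor force participation rate = 183.88 / 230.60 = 79.74%.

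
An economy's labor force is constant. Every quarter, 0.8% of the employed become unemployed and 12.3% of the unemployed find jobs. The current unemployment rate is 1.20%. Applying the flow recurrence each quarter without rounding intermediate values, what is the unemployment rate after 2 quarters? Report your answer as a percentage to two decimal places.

Unemployment rate after two quarters ≈ 2.40%.

With a fixed labor force, u_{t+1} = u_t + s·(1−u_t) − f·u_t = u_t·(1−s−f) + s.
Here 1−s−f = 0.869 and s = 0.008.
u_1 = 0.012000 × 0.869 + 0.008 = 0.018428.
u_2 = 0.018428 × 0.869 + 0.008 = 0.024014.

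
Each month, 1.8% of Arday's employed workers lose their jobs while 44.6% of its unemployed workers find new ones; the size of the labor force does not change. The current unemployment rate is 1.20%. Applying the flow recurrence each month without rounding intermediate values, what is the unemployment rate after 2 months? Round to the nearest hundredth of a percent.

With a fixed labor force, u_{t+1} = u_t + s·(1−u_t) − f·u_t = u_t·(1−s−f) + s.
Here 1−s−f = 0.536 and s = 0.018.
u_1 = 0.012000 × 0.536 + 0.018 = 0.024432.
u_2 = 0.024432 × 0.536 + 0.018 = 0.031096.

Unemployment rate after two months ≈ 3.11%.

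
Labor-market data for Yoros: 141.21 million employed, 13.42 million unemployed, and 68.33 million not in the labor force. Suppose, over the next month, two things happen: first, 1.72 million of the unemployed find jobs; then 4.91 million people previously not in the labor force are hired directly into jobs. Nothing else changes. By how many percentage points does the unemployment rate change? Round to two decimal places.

Initially, labor force = 141.21 + 13.42 = 154.63 million, so u = 13.42/154.63 = 8.68%.
After the first change, unemployed falls and employed rises by 1.72; labor force unchanged → E = 142.93, U = 11.70, labor force = 154.63 million.
After the second change, employed and labor force both rise by 4.91; unemployed unchanged → E = 147.84, U = 11.70, labor force = 159.54 million.
New unemployment rate = 11.70 / 159.54 = 7.33%.
Change = 7.33% − 8.68% = −1.35 percentage points.

The unemployment rate changes by −1.35 percentage points.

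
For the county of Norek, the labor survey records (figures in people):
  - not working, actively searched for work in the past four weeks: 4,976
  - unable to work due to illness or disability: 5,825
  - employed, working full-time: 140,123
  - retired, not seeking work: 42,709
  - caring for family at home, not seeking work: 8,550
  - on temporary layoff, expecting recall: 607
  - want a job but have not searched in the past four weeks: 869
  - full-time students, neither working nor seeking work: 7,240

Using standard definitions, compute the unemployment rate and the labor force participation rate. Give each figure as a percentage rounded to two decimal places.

Employed = 140,123.
Unemployed = 4,976 + 607 = 5,583 (jobless and actively searching, or on temporary layoff).
Labor force = 140,123 + 5,583 = 145,706.
Not in labor force = 5,825 + 42,709 + 8,550 + 869 + 7,240 = 65,193 (those not working and not actively searching are outside the labor force — including those who want a job but have given up searching).
Civilian working-age population = 145,706 + 65,193 = 210,899.
Unemployment rate = 5,583 / 145,706 = 3.83%.
Labor force participation rate = 145,706 / 210,899 = 69.09%.

Unemployment rate ≈ 3.83%; labor force participation rate ≈ 69.09%.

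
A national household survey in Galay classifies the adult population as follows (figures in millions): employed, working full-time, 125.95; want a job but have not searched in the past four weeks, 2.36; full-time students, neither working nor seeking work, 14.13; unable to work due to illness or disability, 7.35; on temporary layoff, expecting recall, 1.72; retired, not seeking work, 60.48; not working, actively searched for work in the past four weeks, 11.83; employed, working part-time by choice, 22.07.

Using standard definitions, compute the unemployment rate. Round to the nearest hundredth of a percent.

Employed = 125.95 + 22.07 = 148.02 million.
Unemployed = 1.72 + 11.83 = 13.55 million (jobless and actively searching, or on temporary layoff).
Labor force = 148.02 + 13.55 = 161.57 million.
Unemployment rate = 13.55 / 161.57 = 8.39%.

Unemployment rate ≈ 8.39%.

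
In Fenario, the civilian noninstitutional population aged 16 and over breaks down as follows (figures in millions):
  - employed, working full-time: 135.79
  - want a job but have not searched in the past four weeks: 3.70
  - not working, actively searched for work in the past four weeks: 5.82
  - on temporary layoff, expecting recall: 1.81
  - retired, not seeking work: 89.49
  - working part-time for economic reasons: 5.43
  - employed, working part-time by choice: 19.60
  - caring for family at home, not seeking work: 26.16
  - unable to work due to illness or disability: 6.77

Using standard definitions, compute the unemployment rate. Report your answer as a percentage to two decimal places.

Employed = 135.79 + 5.43 + 19.60 = 160.82 million (anyone who worked, including part-time for economic reasons, counts as employed).
Unemployed = 5.82 + 1.81 = 7.63 million (jobless and actively searching, or on temporary layoff).
Labor force = 160.82 + 7.63 = 168.45 million.
Unemployment rate = 7.63 / 168.45 = 4.53%.

Unemployment rate ≈ 4.53%.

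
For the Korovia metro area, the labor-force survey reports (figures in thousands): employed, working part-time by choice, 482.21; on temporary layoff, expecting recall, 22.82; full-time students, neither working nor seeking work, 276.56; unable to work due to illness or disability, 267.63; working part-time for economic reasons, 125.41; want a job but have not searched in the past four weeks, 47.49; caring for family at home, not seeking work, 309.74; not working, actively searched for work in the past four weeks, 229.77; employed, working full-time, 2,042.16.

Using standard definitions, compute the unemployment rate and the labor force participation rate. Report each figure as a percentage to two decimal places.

Unemployment rate ≈ 8.70%; labor force participation rate ≈ 76.30%.

Employed = 482.21 + 125.41 + 2,042.16 = 2,649.78 thousand (anyone who worked, including part-time for economic reasons, counts as employed).
Unemployed = 22.82 + 229.77 = 252.59 thousand (jobless and actively searching, or on temporary layoff).
Labor force = 2,649.78 + 252.59 = 2,902.37 thousand.
Not in labor force = 276.56 + 267.63 + 47.49 + 309.74 = 901.42 thousand (those not working and not actively searching are outside the labor force — including those who want a job but have given up searching).
Civilian working-age population = 2,902.37 + 901.42 = 3,803.79 thousand.
Unemployment rate = 252.59 / 2,902.37 = 8.70%.
Labor force participation rate = 2,902.37 / 3,803.79 = 76.30%.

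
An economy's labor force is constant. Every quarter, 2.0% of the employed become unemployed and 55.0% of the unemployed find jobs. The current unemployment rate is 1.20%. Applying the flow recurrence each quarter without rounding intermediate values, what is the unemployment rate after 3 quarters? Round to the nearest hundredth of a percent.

With a fixed labor force, u_{t+1} = u_t + s·(1−u_t) − f·u_t = u_t·(1−s−f) + s.
Here 1−s−f = 0.430 and s = 0.020.
u_1 = 0.012000 × 0.430 + 0.020 = 0.025160.
u_2 = 0.025160 × 0.430 + 0.020 = 0.030819.
u_3 = 0.030819 × 0.430 + 0.020 = 0.033252.

Unemployment rate after three quarters ≈ 3.33%.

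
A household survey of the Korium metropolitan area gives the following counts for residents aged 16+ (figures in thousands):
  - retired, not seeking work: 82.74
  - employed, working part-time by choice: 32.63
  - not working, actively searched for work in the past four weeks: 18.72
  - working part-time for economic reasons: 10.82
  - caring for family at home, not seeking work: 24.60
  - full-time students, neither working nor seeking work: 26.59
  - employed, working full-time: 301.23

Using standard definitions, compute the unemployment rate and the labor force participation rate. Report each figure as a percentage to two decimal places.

Unemployment rate ≈ 5.15%; labor force participation rate ≈ 73.07%.

Employed = 32.63 + 10.82 + 301.23 = 344.68 thousand (anyone who worked, including part-time for economic reasons, counts as employed).
Unemployed = 18.72 thousand.
Labor force = 344.68 + 18.72 = 363.40 thousand.
Not in labor force = 82.74 + 24.60 + 26.59 = 133.93 thousand (those not working and not actively searching are outside the labor force).
Civilian working-age population = 363.40 + 133.93 = 497.33 thousand.
Unemployment rate = 18.72 / 363.40 = 5.15%.
Labor force participation rate = 363.40 / 497.33 = 73.07%.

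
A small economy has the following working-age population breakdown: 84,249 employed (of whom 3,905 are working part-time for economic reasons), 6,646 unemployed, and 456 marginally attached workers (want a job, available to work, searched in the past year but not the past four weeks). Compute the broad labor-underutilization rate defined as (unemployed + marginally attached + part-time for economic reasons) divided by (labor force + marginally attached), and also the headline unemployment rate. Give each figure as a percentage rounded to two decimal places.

Labor force = 84,249 + 6,646 = 90,895.
Numerator = 6,646 + 456 + 3,905 = 11,007.
Denominator = 90,895 + 456 = 91,351.
Broad rate = 11,007 / 91,351 = 12.05%.
Headline unemployment rate = 6,646 / 90,895 = 7.31%.

Broad underutilization rate ≈ 12.05%; headline unemployment rate ≈ 7.31%.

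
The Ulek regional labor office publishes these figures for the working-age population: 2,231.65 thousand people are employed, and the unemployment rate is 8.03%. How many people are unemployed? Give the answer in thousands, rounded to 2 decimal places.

About 194.85 thousand are unemployed.

Let U be the number unemployed. The labor force is E + U, and U/(E+U) = 0.0803.
So U = 0.0803 × 2,231.65 / (1 − 0.0803) = 179.2015 / 0.9197 ≈ 194.85 thousand.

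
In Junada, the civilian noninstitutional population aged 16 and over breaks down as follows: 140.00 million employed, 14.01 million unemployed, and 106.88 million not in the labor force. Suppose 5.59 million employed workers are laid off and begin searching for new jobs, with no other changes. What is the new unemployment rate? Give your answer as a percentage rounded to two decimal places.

New unemployment rate ≈ 12.73%.

Initially, labor force = 140.00 + 14.01 = 154.01 million, so u = 14.01/154.01 = 9.10%.
After the change, employed falls and unemployed rises by 5.59; labor force unchanged → E = 134.41, U = 19.60, labor force = 154.01 million.
New unemployment rate = 19.60 / 154.01 = 12.73%.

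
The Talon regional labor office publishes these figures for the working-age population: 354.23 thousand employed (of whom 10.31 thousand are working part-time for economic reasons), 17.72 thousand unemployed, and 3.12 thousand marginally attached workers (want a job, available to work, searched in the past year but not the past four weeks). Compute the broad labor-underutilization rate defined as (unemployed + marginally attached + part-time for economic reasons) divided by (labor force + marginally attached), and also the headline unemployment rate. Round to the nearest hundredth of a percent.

Broad underutilization rate ≈ 8.31%; headline unemployment rate ≈ 4.76%.

Labor force = 354.23 + 17.72 = 371.95 thousand.
Numerator = 17.72 + 3.12 + 10.31 = 31.15 thousand.
Denominator = 371.95 + 3.12 = 375.07 thousand.
Broad rate = 31.15 / 375.07 = 8.31%.
Headline unemployment rate = 17.72 / 371.95 = 4.76%.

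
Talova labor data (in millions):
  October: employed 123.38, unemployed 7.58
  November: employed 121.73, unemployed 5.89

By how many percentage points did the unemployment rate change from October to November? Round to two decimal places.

October: labor force = 123.38 + 7.58 = 130.96; u = 7.58/130.96 = 5.79%.
November: labor force = 121.73 + 5.89 = 127.62; u = 5.89/127.62 = 4.62%.
Change = 4.62% − 5.79% = −1.17 pp.

The unemployment rate changed by −1.17 percentage points.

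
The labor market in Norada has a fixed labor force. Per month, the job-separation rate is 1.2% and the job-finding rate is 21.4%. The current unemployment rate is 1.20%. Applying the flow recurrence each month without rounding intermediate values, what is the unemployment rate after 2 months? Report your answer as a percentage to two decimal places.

With a fixed labor force, u_{t+1} = u_t + s·(1−u_t) − f·u_t = u_t·(1−s−f) + s.
Here 1−s−f = 0.774 and s = 0.012.
u_1 = 0.012000 × 0.774 + 0.012 = 0.021288.
u_2 = 0.021288 × 0.774 + 0.012 = 0.028477.

Unemployment rate after two months ≈ 2.85%.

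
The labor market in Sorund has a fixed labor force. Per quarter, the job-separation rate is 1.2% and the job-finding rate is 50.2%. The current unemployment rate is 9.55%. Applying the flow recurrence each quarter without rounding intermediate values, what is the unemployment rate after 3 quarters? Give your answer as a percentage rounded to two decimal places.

With a fixed labor force, u_{t+1} = u_t + s·(1−u_t) − f·u_t = u_t·(1−s−f) + s.
Here 1−s−f = 0.486 and s = 0.012.
u_1 = 0.095500 × 0.486 + 0.012 = 0.058413.
u_2 = 0.058413 × 0.486 + 0.012 = 0.040389.
u_3 = 0.040389 × 0.486 + 0.012 = 0.031629.

Unemployment rate after three quarters ≈ 3.16%.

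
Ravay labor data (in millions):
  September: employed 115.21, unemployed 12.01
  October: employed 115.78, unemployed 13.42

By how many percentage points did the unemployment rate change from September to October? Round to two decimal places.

September: labor force = 115.21 + 12.01 = 127.22; u = 12.01/127.22 = 9.44%.
October: labor force = 115.78 + 13.42 = 129.20; u = 13.42/129.20 = 10.39%.
Change = 10.39% − 9.44% = +0.95 pp.

The unemployment rate changed by +0.95 percentage points.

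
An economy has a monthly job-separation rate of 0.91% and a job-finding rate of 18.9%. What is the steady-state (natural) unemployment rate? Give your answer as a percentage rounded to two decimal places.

Steady-state unemployment rate ≈ 4.59%.

At steady state the flows balance: s·E = f·U, so U/(E+U) = s/(s+f).
u* = 0.91 / (0.91 + 18.9) = 0.91 / 19.81 = 4.59%.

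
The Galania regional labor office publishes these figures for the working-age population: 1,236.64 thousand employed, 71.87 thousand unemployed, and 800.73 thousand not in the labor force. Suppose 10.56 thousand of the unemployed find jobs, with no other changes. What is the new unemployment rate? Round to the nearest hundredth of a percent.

New unemployment rate ≈ 4.69%.

Initially, labor force = 1,236.64 + 71.87 = 1,308.51 thousand, so u = 71.87/1,308.51 = 5.49%.
After the change, unemployed falls and employed rises by 10.56; labor force unchanged → E = 1,247.20, U = 61.31, labor force = 1,308.51 thousand.
New unemployment rate = 61.31 / 1,308.51 = 4.69%.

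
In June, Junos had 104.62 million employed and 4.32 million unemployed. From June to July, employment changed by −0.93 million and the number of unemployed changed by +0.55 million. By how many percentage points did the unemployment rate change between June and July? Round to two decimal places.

June: labor force = 104.62 + 4.32 = 108.94; u = 4.32/108.94 = 3.97%.
July: labor force = 103.69 + 4.87 = 108.56; u = 4.87/108.56 = 4.49%.
Change = 4.49% − 3.97% = +0.52 pp.

The unemployment rate changed by +0.52 percentage points.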